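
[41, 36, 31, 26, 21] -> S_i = 41 + -5*i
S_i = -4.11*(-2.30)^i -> [-4.11, 9.45, -21.74, 50.01, -115.01]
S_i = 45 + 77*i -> [45, 122, 199, 276, 353]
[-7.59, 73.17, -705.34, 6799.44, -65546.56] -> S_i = -7.59*(-9.64)^i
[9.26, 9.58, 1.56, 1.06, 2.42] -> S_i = Random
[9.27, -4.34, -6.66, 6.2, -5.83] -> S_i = Random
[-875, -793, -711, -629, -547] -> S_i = -875 + 82*i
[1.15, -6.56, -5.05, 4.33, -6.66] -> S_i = Random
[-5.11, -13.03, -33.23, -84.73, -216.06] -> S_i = -5.11*2.55^i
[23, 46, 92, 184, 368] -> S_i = 23*2^i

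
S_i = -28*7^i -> [-28, -196, -1372, -9604, -67228]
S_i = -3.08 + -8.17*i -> [-3.08, -11.25, -19.42, -27.59, -35.76]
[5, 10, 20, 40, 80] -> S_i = 5*2^i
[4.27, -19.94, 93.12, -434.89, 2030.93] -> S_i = 4.27*(-4.67)^i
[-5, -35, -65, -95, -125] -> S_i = -5 + -30*i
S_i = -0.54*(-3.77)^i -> [-0.54, 2.04, -7.67, 28.93, -109.08]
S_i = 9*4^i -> [9, 36, 144, 576, 2304]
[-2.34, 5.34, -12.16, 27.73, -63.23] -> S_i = -2.34*(-2.28)^i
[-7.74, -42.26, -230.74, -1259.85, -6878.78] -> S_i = -7.74*5.46^i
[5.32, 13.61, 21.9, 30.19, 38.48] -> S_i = 5.32 + 8.29*i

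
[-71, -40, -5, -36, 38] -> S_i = Random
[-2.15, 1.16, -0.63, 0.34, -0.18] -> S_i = -2.15*(-0.54)^i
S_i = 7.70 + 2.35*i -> [7.7, 10.05, 12.4, 14.75, 17.1]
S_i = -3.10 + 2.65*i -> [-3.1, -0.45, 2.2, 4.85, 7.5]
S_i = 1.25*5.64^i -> [1.25, 7.05, 39.76, 224.26, 1264.81]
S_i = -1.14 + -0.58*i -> [-1.14, -1.72, -2.3, -2.88, -3.46]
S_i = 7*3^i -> [7, 21, 63, 189, 567]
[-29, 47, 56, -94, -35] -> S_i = Random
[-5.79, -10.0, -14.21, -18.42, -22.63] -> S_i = -5.79 + -4.21*i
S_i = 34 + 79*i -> [34, 113, 192, 271, 350]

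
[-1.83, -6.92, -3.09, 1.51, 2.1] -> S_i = Random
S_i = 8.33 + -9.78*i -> [8.33, -1.45, -11.23, -21.01, -30.79]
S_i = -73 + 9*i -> [-73, -64, -55, -46, -37]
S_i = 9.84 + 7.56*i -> [9.84, 17.4, 24.96, 32.52, 40.08]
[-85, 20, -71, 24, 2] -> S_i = Random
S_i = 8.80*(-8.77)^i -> [8.8, -77.18, 676.83, -5935.83, 52057.23]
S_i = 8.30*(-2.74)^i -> [8.3, -22.74, 62.31, -170.74, 467.82]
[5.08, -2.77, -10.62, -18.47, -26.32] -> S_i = 5.08 + -7.85*i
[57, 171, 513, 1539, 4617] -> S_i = 57*3^i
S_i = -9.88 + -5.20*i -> [-9.88, -15.08, -20.28, -25.48, -30.68]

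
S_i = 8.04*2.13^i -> [8.04, 17.13, 36.48, 77.7, 165.49]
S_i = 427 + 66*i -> [427, 493, 559, 625, 691]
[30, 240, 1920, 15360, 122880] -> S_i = 30*8^i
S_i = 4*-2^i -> [4, -8, 16, -32, 64]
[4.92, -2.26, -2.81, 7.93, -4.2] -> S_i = Random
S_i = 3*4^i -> [3, 12, 48, 192, 768]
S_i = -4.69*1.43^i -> [-4.69, -6.71, -9.59, -13.71, -19.61]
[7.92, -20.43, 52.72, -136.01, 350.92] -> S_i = 7.92*(-2.58)^i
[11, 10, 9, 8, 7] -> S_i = 11 + -1*i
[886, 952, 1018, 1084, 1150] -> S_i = 886 + 66*i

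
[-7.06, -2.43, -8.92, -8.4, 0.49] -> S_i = Random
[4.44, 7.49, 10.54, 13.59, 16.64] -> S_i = 4.44 + 3.05*i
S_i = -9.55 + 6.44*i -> [-9.55, -3.11, 3.33, 9.77, 16.21]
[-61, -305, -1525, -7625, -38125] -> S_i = -61*5^i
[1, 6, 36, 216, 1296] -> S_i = 1*6^i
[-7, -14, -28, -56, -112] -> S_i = -7*2^i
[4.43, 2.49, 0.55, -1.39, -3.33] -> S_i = 4.43 + -1.94*i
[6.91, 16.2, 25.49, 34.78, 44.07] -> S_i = 6.91 + 9.29*i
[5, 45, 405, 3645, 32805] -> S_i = 5*9^i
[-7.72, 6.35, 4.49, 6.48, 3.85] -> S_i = Random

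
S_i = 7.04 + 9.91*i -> [7.04, 16.95, 26.86, 36.77, 46.68]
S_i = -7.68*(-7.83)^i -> [-7.68, 60.13, -470.85, 3686.77, -28867.44]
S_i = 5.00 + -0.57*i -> [5.0, 4.43, 3.86, 3.29, 2.72]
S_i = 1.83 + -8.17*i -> [1.83, -6.34, -14.51, -22.68, -30.85]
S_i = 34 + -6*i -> [34, 28, 22, 16, 10]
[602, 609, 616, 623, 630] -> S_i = 602 + 7*i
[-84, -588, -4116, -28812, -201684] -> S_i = -84*7^i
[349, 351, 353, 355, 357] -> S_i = 349 + 2*i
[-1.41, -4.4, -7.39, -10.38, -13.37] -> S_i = -1.41 + -2.99*i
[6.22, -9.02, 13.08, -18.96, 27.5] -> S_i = 6.22*(-1.45)^i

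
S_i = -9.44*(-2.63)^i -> [-9.44, 24.83, -65.3, 171.73, -451.64]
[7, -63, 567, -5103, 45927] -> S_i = 7*-9^i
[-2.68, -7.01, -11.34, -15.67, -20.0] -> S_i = -2.68 + -4.33*i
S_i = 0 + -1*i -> [0, -1, -2, -3, -4]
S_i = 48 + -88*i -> [48, -40, -128, -216, -304]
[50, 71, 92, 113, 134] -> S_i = 50 + 21*i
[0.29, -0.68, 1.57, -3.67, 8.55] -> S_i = 0.29*(-2.33)^i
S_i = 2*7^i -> [2, 14, 98, 686, 4802]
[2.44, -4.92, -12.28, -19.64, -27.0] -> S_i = 2.44 + -7.36*i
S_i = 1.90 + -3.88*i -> [1.9, -1.98, -5.86, -9.74, -13.62]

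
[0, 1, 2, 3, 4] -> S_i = 0 + 1*i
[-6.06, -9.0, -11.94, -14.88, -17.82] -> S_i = -6.06 + -2.94*i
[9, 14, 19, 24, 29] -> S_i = 9 + 5*i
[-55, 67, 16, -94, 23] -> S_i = Random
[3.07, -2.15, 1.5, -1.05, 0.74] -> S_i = 3.07*(-0.70)^i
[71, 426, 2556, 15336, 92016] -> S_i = 71*6^i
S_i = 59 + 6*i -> [59, 65, 71, 77, 83]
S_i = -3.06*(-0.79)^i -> [-3.06, 2.42, -1.91, 1.51, -1.19]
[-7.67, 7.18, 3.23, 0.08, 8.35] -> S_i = Random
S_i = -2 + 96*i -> [-2, 94, 190, 286, 382]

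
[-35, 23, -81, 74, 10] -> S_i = Random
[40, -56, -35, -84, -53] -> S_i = Random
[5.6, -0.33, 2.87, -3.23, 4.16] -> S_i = Random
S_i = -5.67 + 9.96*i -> [-5.67, 4.29, 14.25, 24.21, 34.17]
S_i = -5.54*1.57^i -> [-5.54, -8.7, -13.66, -21.44, -33.66]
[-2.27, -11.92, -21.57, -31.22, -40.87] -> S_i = -2.27 + -9.65*i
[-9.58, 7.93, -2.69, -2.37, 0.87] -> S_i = Random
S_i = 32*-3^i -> [32, -96, 288, -864, 2592]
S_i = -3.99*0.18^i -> [-3.99, -0.72, -0.13, -0.02, -0.0]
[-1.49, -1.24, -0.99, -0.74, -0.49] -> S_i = -1.49 + 0.25*i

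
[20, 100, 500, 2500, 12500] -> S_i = 20*5^i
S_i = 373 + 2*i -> [373, 375, 377, 379, 381]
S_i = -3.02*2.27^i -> [-3.02, -6.86, -15.56, -35.33, -80.19]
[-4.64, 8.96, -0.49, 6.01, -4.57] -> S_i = Random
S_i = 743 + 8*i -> [743, 751, 759, 767, 775]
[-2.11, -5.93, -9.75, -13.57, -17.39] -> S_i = -2.11 + -3.82*i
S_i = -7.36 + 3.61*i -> [-7.36, -3.75, -0.14, 3.47, 7.08]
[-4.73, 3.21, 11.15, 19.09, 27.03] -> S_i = -4.73 + 7.94*i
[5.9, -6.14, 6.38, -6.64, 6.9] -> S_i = 5.90*(-1.04)^i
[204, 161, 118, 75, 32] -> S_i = 204 + -43*i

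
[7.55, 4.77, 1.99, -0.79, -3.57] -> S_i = 7.55 + -2.78*i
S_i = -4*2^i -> [-4, -8, -16, -32, -64]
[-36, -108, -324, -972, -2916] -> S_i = -36*3^i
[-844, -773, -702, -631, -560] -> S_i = -844 + 71*i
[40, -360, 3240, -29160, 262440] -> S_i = 40*-9^i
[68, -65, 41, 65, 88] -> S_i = Random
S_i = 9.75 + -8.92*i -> [9.75, 0.83, -8.09, -17.01, -25.93]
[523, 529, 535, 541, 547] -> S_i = 523 + 6*i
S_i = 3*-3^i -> [3, -9, 27, -81, 243]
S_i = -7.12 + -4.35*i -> [-7.12, -11.47, -15.82, -20.17, -24.52]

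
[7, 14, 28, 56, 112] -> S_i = 7*2^i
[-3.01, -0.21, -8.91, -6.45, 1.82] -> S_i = Random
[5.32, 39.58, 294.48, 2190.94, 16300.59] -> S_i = 5.32*7.44^i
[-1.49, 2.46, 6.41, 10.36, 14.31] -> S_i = -1.49 + 3.95*i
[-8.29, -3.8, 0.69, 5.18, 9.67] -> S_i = -8.29 + 4.49*i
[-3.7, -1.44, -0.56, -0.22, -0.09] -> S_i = -3.70*0.39^i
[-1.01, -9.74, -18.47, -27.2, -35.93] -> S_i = -1.01 + -8.73*i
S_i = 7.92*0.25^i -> [7.92, 1.98, 0.5, 0.12, 0.03]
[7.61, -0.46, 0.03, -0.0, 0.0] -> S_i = 7.61*(-0.06)^i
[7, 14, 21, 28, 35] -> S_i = 7 + 7*i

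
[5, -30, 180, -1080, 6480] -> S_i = 5*-6^i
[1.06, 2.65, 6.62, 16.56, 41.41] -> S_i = 1.06*2.50^i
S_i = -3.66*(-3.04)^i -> [-3.66, 11.13, -33.82, 102.83, -312.59]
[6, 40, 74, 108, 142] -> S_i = 6 + 34*i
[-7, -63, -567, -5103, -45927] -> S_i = -7*9^i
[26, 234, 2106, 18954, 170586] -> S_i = 26*9^i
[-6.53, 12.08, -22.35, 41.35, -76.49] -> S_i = -6.53*(-1.85)^i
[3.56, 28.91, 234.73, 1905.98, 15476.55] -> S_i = 3.56*8.12^i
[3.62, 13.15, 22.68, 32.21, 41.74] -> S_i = 3.62 + 9.53*i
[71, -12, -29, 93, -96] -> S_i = Random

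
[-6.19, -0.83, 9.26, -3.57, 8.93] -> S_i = Random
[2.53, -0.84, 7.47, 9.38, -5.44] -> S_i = Random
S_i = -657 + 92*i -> [-657, -565, -473, -381, -289]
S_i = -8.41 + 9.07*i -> [-8.41, 0.66, 9.73, 18.8, 27.87]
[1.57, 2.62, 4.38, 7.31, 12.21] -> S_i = 1.57*1.67^i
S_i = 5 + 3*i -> [5, 8, 11, 14, 17]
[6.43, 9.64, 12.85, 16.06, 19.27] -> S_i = 6.43 + 3.21*i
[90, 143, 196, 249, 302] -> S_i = 90 + 53*i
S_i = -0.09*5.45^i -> [-0.09, -0.49, -2.67, -14.57, -79.4]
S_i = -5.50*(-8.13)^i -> [-5.5, 44.72, -363.53, 2955.52, -24028.4]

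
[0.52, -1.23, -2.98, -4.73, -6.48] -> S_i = 0.52 + -1.75*i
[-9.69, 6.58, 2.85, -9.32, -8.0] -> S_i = Random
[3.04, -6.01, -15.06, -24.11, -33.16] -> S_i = 3.04 + -9.05*i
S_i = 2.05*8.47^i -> [2.05, 17.36, 147.07, 1245.67, 10550.85]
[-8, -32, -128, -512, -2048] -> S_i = -8*4^i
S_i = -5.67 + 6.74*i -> [-5.67, 1.07, 7.81, 14.55, 21.29]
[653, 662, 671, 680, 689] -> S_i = 653 + 9*i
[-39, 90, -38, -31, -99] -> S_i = Random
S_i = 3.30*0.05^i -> [3.3, 0.16, 0.01, 0.0, 0.0]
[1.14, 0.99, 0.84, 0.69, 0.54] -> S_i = 1.14 + -0.15*i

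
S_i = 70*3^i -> [70, 210, 630, 1890, 5670]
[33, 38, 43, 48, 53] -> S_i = 33 + 5*i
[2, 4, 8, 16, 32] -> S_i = 2*2^i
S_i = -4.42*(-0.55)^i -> [-4.42, 2.43, -1.34, 0.74, -0.4]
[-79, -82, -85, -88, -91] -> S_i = -79 + -3*i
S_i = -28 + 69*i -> [-28, 41, 110, 179, 248]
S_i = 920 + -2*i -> [920, 918, 916, 914, 912]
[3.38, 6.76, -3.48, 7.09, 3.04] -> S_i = Random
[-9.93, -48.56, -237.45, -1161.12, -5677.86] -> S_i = -9.93*4.89^i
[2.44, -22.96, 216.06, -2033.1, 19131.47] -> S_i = 2.44*(-9.41)^i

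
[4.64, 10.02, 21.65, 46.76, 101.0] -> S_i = 4.64*2.16^i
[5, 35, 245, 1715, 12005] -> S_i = 5*7^i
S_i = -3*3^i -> [-3, -9, -27, -81, -243]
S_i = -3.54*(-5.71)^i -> [-3.54, 20.21, -115.42, 659.04, -3763.12]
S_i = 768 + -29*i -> [768, 739, 710, 681, 652]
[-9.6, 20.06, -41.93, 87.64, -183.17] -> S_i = -9.60*(-2.09)^i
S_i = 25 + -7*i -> [25, 18, 11, 4, -3]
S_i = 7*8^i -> [7, 56, 448, 3584, 28672]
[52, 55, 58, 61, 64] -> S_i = 52 + 3*i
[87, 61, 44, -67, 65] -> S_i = Random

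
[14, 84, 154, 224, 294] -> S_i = 14 + 70*i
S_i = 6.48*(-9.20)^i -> [6.48, -59.62, 548.47, -5045.9, 46422.26]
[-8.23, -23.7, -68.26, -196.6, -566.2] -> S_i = -8.23*2.88^i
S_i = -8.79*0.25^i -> [-8.79, -2.2, -0.55, -0.14, -0.03]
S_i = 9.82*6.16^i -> [9.82, 60.49, 372.63, 2295.37, 14139.51]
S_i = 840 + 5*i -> [840, 845, 850, 855, 860]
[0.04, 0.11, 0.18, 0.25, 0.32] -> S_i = 0.04 + 0.07*i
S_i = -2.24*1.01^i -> [-2.24, -2.26, -2.29, -2.31, -2.33]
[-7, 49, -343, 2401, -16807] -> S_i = -7*-7^i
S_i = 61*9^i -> [61, 549, 4941, 44469, 400221]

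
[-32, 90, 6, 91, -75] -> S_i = Random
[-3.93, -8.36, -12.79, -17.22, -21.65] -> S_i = -3.93 + -4.43*i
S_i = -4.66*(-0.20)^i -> [-4.66, 0.93, -0.19, 0.04, -0.01]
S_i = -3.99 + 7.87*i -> [-3.99, 3.88, 11.75, 19.62, 27.49]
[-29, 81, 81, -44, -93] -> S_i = Random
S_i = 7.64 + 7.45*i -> [7.64, 15.09, 22.54, 29.99, 37.44]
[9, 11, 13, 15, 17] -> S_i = 9 + 2*i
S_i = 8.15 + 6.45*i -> [8.15, 14.6, 21.05, 27.5, 33.95]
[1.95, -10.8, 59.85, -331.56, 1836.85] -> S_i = 1.95*(-5.54)^i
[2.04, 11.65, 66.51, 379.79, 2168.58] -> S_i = 2.04*5.71^i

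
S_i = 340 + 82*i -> [340, 422, 504, 586, 668]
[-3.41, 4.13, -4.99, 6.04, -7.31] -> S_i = -3.41*(-1.21)^i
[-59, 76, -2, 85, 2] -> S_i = Random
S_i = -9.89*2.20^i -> [-9.89, -21.76, -47.87, -105.31, -231.68]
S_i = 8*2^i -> [8, 16, 32, 64, 128]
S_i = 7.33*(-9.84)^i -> [7.33, -72.13, 709.73, -6983.76, 68720.19]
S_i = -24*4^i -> [-24, -96, -384, -1536, -6144]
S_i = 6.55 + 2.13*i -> [6.55, 8.68, 10.81, 12.94, 15.07]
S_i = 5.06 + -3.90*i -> [5.06, 1.16, -2.74, -6.64, -10.54]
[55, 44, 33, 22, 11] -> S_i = 55 + -11*i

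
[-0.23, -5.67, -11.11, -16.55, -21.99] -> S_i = -0.23 + -5.44*i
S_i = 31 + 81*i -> [31, 112, 193, 274, 355]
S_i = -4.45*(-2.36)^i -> [-4.45, 10.5, -24.78, 58.49, -138.04]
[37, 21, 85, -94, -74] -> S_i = Random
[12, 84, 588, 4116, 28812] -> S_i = 12*7^i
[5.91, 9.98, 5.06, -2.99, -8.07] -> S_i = Random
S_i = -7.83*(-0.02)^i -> [-7.83, 0.16, -0.0, 0.0, -0.0]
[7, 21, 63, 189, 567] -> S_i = 7*3^i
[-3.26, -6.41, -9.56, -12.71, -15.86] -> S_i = -3.26 + -3.15*i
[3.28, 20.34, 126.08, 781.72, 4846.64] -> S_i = 3.28*6.20^i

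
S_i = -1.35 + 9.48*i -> [-1.35, 8.13, 17.61, 27.09, 36.57]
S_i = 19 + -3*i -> [19, 16, 13, 10, 7]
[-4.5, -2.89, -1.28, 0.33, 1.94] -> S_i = -4.50 + 1.61*i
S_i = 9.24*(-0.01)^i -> [9.24, -0.09, 0.0, -0.0, 0.0]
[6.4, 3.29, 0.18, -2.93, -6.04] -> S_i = 6.40 + -3.11*i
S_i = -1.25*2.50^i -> [-1.25, -3.12, -7.81, -19.53, -48.83]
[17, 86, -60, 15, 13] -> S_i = Random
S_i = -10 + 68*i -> [-10, 58, 126, 194, 262]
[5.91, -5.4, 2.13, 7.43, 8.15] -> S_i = Random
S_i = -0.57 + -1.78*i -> [-0.57, -2.35, -4.13, -5.91, -7.69]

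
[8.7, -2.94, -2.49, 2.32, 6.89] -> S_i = Random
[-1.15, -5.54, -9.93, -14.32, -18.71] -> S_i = -1.15 + -4.39*i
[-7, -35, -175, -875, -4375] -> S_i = -7*5^i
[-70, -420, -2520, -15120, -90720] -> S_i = -70*6^i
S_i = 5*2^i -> [5, 10, 20, 40, 80]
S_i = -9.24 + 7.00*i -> [-9.24, -2.24, 4.76, 11.76, 18.76]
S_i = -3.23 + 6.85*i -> [-3.23, 3.62, 10.47, 17.32, 24.17]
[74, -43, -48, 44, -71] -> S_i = Random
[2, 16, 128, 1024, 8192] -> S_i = 2*8^i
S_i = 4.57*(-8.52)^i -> [4.57, -38.94, 331.74, -2826.41, 24081.0]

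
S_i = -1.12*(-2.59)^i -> [-1.12, 2.9, -7.51, 19.46, -50.4]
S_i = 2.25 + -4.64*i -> [2.25, -2.39, -7.03, -11.67, -16.31]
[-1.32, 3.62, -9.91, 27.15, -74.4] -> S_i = -1.32*(-2.74)^i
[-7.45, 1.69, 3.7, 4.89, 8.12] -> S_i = Random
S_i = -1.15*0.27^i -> [-1.15, -0.31, -0.08, -0.02, -0.01]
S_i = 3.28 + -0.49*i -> [3.28, 2.79, 2.3, 1.81, 1.32]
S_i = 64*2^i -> [64, 128, 256, 512, 1024]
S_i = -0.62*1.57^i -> [-0.62, -0.97, -1.53, -2.4, -3.77]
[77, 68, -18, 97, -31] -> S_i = Random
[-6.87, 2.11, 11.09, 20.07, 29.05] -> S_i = -6.87 + 8.98*i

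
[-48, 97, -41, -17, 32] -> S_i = Random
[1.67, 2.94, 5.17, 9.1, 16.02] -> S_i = 1.67*1.76^i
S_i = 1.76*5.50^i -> [1.76, 9.68, 53.24, 292.82, 1610.51]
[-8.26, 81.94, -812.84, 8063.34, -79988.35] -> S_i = -8.26*(-9.92)^i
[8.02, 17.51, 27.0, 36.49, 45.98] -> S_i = 8.02 + 9.49*i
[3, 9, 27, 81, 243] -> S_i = 3*3^i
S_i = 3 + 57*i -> [3, 60, 117, 174, 231]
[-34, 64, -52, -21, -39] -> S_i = Random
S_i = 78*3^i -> [78, 234, 702, 2106, 6318]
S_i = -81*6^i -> [-81, -486, -2916, -17496, -104976]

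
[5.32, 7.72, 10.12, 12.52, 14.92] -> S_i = 5.32 + 2.40*i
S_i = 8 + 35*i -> [8, 43, 78, 113, 148]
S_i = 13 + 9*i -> [13, 22, 31, 40, 49]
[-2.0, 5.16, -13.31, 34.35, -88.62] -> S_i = -2.00*(-2.58)^i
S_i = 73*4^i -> [73, 292, 1168, 4672, 18688]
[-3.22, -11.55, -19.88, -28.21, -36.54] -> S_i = -3.22 + -8.33*i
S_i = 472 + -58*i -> [472, 414, 356, 298, 240]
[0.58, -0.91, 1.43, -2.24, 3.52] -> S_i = 0.58*(-1.57)^i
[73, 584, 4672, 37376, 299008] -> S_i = 73*8^i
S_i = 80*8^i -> [80, 640, 5120, 40960, 327680]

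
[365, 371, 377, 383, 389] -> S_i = 365 + 6*i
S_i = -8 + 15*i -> [-8, 7, 22, 37, 52]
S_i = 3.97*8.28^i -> [3.97, 32.87, 272.18, 2253.62, 18660.01]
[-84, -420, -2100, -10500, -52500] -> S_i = -84*5^i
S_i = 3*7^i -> [3, 21, 147, 1029, 7203]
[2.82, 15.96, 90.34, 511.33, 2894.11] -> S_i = 2.82*5.66^i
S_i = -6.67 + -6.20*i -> [-6.67, -12.87, -19.07, -25.27, -31.47]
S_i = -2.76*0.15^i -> [-2.76, -0.41, -0.06, -0.01, -0.0]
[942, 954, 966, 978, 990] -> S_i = 942 + 12*i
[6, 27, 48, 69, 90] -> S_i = 6 + 21*i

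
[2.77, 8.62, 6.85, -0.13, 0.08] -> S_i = Random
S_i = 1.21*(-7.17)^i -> [1.21, -8.68, 62.2, -446.01, 3197.88]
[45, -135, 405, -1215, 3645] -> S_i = 45*-3^i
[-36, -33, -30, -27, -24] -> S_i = -36 + 3*i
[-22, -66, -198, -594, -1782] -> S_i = -22*3^i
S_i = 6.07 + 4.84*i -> [6.07, 10.91, 15.75, 20.59, 25.43]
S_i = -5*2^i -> [-5, -10, -20, -40, -80]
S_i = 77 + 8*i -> [77, 85, 93, 101, 109]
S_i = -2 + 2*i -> [-2, 0, 2, 4, 6]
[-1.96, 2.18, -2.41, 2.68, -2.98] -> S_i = -1.96*(-1.11)^i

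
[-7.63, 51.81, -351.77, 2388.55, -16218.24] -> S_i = -7.63*(-6.79)^i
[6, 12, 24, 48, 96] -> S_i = 6*2^i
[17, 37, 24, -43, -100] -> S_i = Random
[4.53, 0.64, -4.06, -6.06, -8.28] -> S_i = Random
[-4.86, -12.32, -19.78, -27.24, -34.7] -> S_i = -4.86 + -7.46*i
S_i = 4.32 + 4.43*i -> [4.32, 8.75, 13.18, 17.61, 22.04]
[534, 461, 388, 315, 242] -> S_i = 534 + -73*i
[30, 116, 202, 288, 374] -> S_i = 30 + 86*i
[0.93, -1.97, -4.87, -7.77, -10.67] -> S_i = 0.93 + -2.90*i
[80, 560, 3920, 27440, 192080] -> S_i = 80*7^i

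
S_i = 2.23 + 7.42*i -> [2.23, 9.65, 17.07, 24.49, 31.91]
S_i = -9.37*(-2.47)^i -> [-9.37, 23.14, -57.17, 141.2, -348.76]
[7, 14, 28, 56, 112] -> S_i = 7*2^i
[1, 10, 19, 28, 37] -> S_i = 1 + 9*i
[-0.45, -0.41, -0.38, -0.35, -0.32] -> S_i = -0.45*0.92^i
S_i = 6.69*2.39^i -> [6.69, 15.99, 38.21, 91.33, 218.28]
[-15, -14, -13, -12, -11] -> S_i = -15 + 1*i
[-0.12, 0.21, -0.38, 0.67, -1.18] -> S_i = -0.12*(-1.77)^i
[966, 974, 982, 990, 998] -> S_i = 966 + 8*i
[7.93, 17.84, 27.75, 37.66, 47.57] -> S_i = 7.93 + 9.91*i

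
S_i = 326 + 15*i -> [326, 341, 356, 371, 386]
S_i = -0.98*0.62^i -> [-0.98, -0.61, -0.38, -0.23, -0.14]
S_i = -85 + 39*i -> [-85, -46, -7, 32, 71]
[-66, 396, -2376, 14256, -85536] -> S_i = -66*-6^i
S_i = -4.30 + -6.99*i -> [-4.3, -11.29, -18.28, -25.27, -32.26]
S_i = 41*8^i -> [41, 328, 2624, 20992, 167936]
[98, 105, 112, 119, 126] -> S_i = 98 + 7*i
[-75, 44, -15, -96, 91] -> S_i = Random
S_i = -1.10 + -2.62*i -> [-1.1, -3.72, -6.34, -8.96, -11.58]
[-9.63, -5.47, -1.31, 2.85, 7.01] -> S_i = -9.63 + 4.16*i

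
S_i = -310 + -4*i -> [-310, -314, -318, -322, -326]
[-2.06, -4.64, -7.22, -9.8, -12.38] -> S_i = -2.06 + -2.58*i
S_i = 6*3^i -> [6, 18, 54, 162, 486]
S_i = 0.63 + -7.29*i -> [0.63, -6.66, -13.95, -21.24, -28.53]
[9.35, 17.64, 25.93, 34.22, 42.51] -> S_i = 9.35 + 8.29*i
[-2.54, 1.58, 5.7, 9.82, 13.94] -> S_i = -2.54 + 4.12*i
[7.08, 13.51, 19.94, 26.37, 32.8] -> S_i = 7.08 + 6.43*i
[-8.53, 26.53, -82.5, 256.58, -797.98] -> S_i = -8.53*(-3.11)^i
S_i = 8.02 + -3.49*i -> [8.02, 4.53, 1.04, -2.45, -5.94]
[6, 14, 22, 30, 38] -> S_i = 6 + 8*i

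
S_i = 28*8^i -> [28, 224, 1792, 14336, 114688]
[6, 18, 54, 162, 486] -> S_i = 6*3^i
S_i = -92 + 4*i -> [-92, -88, -84, -80, -76]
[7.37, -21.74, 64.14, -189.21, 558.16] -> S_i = 7.37*(-2.95)^i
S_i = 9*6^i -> [9, 54, 324, 1944, 11664]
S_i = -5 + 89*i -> [-5, 84, 173, 262, 351]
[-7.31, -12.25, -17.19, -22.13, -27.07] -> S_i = -7.31 + -4.94*i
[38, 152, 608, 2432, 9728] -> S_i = 38*4^i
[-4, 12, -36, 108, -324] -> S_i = -4*-3^i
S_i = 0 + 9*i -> [0, 9, 18, 27, 36]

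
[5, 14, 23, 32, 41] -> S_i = 5 + 9*i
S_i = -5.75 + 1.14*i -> [-5.75, -4.61, -3.47, -2.33, -1.19]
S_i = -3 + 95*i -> [-3, 92, 187, 282, 377]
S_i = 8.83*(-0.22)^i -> [8.83, -1.94, 0.43, -0.09, 0.02]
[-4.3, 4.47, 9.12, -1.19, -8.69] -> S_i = Random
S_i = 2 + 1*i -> [2, 3, 4, 5, 6]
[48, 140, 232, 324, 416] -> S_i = 48 + 92*i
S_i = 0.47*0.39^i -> [0.47, 0.18, 0.07, 0.03, 0.01]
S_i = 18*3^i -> [18, 54, 162, 486, 1458]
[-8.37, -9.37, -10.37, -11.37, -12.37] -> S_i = -8.37 + -1.00*i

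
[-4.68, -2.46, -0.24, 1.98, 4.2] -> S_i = -4.68 + 2.22*i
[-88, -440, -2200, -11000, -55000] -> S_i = -88*5^i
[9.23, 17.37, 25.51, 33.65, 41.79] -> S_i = 9.23 + 8.14*i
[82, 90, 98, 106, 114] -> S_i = 82 + 8*i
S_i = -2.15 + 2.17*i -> [-2.15, 0.02, 2.19, 4.36, 6.53]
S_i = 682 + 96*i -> [682, 778, 874, 970, 1066]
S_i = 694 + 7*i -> [694, 701, 708, 715, 722]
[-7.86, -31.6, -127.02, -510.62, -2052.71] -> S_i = -7.86*4.02^i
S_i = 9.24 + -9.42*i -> [9.24, -0.18, -9.6, -19.02, -28.44]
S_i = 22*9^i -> [22, 198, 1782, 16038, 144342]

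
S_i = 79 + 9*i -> [79, 88, 97, 106, 115]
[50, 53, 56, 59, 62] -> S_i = 50 + 3*i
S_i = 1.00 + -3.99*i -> [1.0, -2.99, -6.98, -10.97, -14.96]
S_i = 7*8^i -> [7, 56, 448, 3584, 28672]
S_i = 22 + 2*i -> [22, 24, 26, 28, 30]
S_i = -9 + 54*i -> [-9, 45, 99, 153, 207]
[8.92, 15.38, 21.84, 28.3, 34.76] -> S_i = 8.92 + 6.46*i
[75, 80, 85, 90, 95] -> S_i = 75 + 5*i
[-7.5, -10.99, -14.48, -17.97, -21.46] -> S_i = -7.50 + -3.49*i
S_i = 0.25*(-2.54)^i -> [0.25, -0.64, 1.61, -4.1, 10.41]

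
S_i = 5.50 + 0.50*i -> [5.5, 6.0, 6.5, 7.0, 7.5]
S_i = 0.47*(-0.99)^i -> [0.47, -0.47, 0.46, -0.46, 0.45]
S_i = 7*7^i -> [7, 49, 343, 2401, 16807]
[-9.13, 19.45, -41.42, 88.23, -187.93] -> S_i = -9.13*(-2.13)^i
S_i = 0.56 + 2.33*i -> [0.56, 2.89, 5.22, 7.55, 9.88]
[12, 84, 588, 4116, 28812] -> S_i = 12*7^i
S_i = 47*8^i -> [47, 376, 3008, 24064, 192512]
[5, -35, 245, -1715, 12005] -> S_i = 5*-7^i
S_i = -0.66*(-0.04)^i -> [-0.66, 0.03, -0.0, 0.0, -0.0]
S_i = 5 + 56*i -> [5, 61, 117, 173, 229]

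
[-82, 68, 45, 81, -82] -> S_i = Random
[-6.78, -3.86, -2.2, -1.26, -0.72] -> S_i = -6.78*0.57^i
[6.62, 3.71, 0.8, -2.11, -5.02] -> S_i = 6.62 + -2.91*i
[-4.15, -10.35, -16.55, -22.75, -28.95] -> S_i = -4.15 + -6.20*i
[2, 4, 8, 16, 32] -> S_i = 2*2^i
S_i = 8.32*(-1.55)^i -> [8.32, -12.9, 19.99, -30.98, 48.02]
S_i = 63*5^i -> [63, 315, 1575, 7875, 39375]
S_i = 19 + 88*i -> [19, 107, 195, 283, 371]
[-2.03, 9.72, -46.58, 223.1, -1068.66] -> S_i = -2.03*(-4.79)^i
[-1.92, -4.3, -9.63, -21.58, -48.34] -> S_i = -1.92*2.24^i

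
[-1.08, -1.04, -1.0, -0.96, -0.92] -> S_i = -1.08 + 0.04*i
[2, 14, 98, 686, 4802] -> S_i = 2*7^i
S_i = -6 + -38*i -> [-6, -44, -82, -120, -158]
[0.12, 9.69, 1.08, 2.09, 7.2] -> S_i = Random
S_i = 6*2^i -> [6, 12, 24, 48, 96]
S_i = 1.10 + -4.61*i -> [1.1, -3.51, -8.12, -12.73, -17.34]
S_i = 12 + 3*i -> [12, 15, 18, 21, 24]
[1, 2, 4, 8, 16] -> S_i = 1*2^i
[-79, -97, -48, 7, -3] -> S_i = Random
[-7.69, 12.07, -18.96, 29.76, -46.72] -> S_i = -7.69*(-1.57)^i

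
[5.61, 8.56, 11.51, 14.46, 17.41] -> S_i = 5.61 + 2.95*i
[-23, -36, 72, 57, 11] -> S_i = Random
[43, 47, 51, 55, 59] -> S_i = 43 + 4*i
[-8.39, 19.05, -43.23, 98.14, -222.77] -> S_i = -8.39*(-2.27)^i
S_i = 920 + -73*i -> [920, 847, 774, 701, 628]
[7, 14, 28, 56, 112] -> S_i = 7*2^i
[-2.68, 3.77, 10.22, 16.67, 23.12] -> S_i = -2.68 + 6.45*i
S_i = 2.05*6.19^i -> [2.05, 12.69, 78.55, 486.21, 3009.65]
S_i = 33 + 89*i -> [33, 122, 211, 300, 389]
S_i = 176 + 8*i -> [176, 184, 192, 200, 208]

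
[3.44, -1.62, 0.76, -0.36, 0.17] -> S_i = 3.44*(-0.47)^i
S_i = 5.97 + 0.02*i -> [5.97, 5.99, 6.01, 6.03, 6.05]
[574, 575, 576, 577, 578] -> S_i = 574 + 1*i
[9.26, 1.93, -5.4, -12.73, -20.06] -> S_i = 9.26 + -7.33*i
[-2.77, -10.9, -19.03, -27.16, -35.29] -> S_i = -2.77 + -8.13*i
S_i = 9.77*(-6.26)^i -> [9.77, -61.16, 382.86, -2396.72, 15003.48]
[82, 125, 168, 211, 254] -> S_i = 82 + 43*i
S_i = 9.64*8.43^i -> [9.64, 81.27, 685.07, 5775.1, 48684.12]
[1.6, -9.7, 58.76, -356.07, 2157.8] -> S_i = 1.60*(-6.06)^i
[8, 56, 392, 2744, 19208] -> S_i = 8*7^i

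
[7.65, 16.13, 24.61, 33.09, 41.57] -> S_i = 7.65 + 8.48*i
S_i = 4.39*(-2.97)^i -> [4.39, -13.04, 38.72, -115.01, 341.58]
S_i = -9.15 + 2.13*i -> [-9.15, -7.02, -4.89, -2.76, -0.63]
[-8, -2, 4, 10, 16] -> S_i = -8 + 6*i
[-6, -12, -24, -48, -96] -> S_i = -6*2^i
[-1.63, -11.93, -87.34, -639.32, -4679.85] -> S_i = -1.63*7.32^i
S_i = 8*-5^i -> [8, -40, 200, -1000, 5000]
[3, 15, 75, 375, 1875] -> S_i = 3*5^i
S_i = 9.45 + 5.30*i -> [9.45, 14.75, 20.05, 25.35, 30.65]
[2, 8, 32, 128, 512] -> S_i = 2*4^i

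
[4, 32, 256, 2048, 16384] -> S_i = 4*8^i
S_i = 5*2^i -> [5, 10, 20, 40, 80]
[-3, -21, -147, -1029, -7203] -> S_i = -3*7^i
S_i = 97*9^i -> [97, 873, 7857, 70713, 636417]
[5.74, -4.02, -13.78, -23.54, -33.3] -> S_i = 5.74 + -9.76*i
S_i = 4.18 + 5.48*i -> [4.18, 9.66, 15.14, 20.62, 26.1]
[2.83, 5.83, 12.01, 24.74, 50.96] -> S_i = 2.83*2.06^i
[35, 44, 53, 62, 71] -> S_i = 35 + 9*i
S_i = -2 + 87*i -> [-2, 85, 172, 259, 346]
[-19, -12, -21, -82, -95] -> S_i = Random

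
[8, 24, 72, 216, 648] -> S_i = 8*3^i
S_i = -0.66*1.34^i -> [-0.66, -0.88, -1.19, -1.59, -2.13]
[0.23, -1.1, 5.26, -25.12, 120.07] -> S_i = 0.23*(-4.78)^i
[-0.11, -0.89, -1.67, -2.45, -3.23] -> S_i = -0.11 + -0.78*i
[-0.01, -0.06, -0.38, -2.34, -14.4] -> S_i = -0.01*6.16^i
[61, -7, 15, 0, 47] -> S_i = Random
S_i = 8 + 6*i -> [8, 14, 20, 26, 32]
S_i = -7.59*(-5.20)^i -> [-7.59, 39.47, -205.23, 1067.21, -5549.52]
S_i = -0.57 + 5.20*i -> [-0.57, 4.63, 9.83, 15.03, 20.23]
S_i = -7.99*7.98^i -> [-7.99, -63.76, -508.81, -4060.28, -32400.99]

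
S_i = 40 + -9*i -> [40, 31, 22, 13, 4]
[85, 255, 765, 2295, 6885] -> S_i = 85*3^i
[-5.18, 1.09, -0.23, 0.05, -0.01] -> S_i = -5.18*(-0.21)^i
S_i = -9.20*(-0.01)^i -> [-9.2, 0.09, -0.0, 0.0, -0.0]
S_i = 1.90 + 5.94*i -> [1.9, 7.84, 13.78, 19.72, 25.66]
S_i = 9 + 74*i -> [9, 83, 157, 231, 305]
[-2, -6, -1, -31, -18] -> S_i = Random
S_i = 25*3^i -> [25, 75, 225, 675, 2025]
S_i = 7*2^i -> [7, 14, 28, 56, 112]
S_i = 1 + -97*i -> [1, -96, -193, -290, -387]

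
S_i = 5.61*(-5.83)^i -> [5.61, -32.71, 190.68, -1111.65, 6480.93]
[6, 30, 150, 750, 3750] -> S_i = 6*5^i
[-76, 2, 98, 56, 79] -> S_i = Random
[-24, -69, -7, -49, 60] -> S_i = Random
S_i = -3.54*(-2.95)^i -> [-3.54, 10.44, -30.81, 90.88, -268.1]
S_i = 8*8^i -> [8, 64, 512, 4096, 32768]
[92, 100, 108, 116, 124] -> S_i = 92 + 8*i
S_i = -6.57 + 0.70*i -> [-6.57, -5.87, -5.17, -4.47, -3.77]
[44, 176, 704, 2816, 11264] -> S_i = 44*4^i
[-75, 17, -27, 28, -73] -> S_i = Random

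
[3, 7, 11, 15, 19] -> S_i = 3 + 4*i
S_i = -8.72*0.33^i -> [-8.72, -2.88, -0.95, -0.31, -0.1]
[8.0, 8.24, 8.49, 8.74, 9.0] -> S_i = 8.00*1.03^i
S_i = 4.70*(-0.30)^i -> [4.7, -1.41, 0.42, -0.13, 0.04]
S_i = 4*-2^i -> [4, -8, 16, -32, 64]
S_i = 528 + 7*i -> [528, 535, 542, 549, 556]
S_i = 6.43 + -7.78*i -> [6.43, -1.35, -9.13, -16.91, -24.69]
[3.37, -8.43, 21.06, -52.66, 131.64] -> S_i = 3.37*(-2.50)^i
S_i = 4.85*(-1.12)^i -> [4.85, -5.43, 6.08, -6.81, 7.63]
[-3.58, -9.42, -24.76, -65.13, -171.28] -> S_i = -3.58*2.63^i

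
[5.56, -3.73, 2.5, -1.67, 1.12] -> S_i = 5.56*(-0.67)^i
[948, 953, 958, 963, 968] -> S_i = 948 + 5*i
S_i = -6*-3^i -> [-6, 18, -54, 162, -486]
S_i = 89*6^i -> [89, 534, 3204, 19224, 115344]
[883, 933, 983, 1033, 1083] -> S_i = 883 + 50*i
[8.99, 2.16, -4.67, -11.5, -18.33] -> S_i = 8.99 + -6.83*i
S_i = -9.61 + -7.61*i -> [-9.61, -17.22, -24.83, -32.44, -40.05]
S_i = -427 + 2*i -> [-427, -425, -423, -421, -419]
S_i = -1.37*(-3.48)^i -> [-1.37, 4.77, -16.59, 57.74, -200.93]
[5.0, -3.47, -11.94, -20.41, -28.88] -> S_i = 5.00 + -8.47*i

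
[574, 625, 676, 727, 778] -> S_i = 574 + 51*i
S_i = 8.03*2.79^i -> [8.03, 22.4, 62.51, 174.39, 486.56]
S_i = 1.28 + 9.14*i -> [1.28, 10.42, 19.56, 28.7, 37.84]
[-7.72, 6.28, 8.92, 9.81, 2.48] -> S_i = Random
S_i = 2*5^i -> [2, 10, 50, 250, 1250]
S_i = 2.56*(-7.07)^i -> [2.56, -18.1, 127.96, -904.69, 6396.13]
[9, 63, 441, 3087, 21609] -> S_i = 9*7^i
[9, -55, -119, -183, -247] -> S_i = 9 + -64*i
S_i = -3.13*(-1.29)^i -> [-3.13, 4.04, -5.21, 6.72, -8.67]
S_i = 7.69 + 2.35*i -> [7.69, 10.04, 12.39, 14.74, 17.09]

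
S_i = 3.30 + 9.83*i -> [3.3, 13.13, 22.96, 32.79, 42.62]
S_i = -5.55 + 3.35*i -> [-5.55, -2.2, 1.15, 4.5, 7.85]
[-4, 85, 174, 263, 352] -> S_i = -4 + 89*i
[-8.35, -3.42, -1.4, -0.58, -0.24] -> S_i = -8.35*0.41^i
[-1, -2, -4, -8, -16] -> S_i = -1*2^i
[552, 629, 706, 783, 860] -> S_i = 552 + 77*i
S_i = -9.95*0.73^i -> [-9.95, -7.26, -5.3, -3.87, -2.83]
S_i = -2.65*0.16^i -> [-2.65, -0.42, -0.07, -0.01, -0.0]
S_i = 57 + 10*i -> [57, 67, 77, 87, 97]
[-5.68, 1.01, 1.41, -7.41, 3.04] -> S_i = Random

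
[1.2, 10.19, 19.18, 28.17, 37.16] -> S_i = 1.20 + 8.99*i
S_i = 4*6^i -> [4, 24, 144, 864, 5184]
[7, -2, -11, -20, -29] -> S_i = 7 + -9*i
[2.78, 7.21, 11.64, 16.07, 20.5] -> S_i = 2.78 + 4.43*i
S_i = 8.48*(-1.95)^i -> [8.48, -16.54, 32.25, -62.88, 122.61]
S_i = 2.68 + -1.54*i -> [2.68, 1.14, -0.4, -1.94, -3.48]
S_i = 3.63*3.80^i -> [3.63, 13.79, 52.42, 199.19, 756.9]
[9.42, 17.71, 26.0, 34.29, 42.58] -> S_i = 9.42 + 8.29*i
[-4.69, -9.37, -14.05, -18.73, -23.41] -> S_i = -4.69 + -4.68*i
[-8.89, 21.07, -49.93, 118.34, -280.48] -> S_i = -8.89*(-2.37)^i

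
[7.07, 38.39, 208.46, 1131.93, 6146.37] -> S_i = 7.07*5.43^i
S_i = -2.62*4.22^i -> [-2.62, -11.06, -46.66, -196.9, -830.9]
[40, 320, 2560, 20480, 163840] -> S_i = 40*8^i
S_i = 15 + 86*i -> [15, 101, 187, 273, 359]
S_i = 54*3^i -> [54, 162, 486, 1458, 4374]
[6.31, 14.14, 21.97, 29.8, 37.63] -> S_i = 6.31 + 7.83*i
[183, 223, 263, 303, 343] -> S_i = 183 + 40*i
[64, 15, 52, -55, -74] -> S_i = Random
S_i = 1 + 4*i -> [1, 5, 9, 13, 17]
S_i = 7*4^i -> [7, 28, 112, 448, 1792]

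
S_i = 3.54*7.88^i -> [3.54, 27.9, 219.81, 1732.14, 13649.23]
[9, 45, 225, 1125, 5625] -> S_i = 9*5^i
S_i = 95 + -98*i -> [95, -3, -101, -199, -297]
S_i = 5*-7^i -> [5, -35, 245, -1715, 12005]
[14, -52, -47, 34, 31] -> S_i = Random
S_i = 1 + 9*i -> [1, 10, 19, 28, 37]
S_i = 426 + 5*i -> [426, 431, 436, 441, 446]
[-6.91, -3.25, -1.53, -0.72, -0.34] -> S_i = -6.91*0.47^i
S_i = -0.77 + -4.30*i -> [-0.77, -5.07, -9.37, -13.67, -17.97]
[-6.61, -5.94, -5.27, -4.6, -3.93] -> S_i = -6.61 + 0.67*i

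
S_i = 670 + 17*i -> [670, 687, 704, 721, 738]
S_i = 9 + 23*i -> [9, 32, 55, 78, 101]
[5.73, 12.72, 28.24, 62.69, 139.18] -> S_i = 5.73*2.22^i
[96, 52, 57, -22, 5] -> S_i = Random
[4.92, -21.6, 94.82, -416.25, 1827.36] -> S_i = 4.92*(-4.39)^i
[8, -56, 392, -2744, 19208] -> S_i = 8*-7^i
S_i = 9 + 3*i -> [9, 12, 15, 18, 21]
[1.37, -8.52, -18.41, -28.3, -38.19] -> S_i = 1.37 + -9.89*i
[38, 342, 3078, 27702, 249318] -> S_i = 38*9^i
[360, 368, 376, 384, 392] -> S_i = 360 + 8*i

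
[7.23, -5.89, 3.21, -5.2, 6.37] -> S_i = Random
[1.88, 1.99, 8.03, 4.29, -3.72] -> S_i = Random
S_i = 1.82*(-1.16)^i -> [1.82, -2.11, 2.45, -2.84, 3.3]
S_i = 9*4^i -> [9, 36, 144, 576, 2304]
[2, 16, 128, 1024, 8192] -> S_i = 2*8^i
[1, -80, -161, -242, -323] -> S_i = 1 + -81*i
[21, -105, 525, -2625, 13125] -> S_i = 21*-5^i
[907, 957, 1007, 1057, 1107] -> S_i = 907 + 50*i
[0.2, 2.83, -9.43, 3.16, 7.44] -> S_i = Random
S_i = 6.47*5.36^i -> [6.47, 34.68, 185.88, 996.32, 5340.27]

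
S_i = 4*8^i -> [4, 32, 256, 2048, 16384]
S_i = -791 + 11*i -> [-791, -780, -769, -758, -747]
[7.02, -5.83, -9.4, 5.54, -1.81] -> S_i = Random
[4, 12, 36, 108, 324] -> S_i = 4*3^i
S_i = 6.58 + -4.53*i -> [6.58, 2.05, -2.48, -7.01, -11.54]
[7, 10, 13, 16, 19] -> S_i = 7 + 3*i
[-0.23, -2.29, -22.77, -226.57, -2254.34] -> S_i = -0.23*9.95^i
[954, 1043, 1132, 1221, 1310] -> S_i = 954 + 89*i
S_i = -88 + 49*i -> [-88, -39, 10, 59, 108]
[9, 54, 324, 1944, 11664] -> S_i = 9*6^i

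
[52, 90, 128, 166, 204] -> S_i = 52 + 38*i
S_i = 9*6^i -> [9, 54, 324, 1944, 11664]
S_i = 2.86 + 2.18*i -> [2.86, 5.04, 7.22, 9.4, 11.58]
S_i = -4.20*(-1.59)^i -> [-4.2, 6.68, -10.62, 16.88, -26.84]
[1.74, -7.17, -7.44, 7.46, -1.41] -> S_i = Random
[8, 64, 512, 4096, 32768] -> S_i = 8*8^i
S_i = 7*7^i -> [7, 49, 343, 2401, 16807]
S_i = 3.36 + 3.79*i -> [3.36, 7.15, 10.94, 14.73, 18.52]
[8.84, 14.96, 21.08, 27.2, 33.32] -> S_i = 8.84 + 6.12*i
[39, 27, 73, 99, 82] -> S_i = Random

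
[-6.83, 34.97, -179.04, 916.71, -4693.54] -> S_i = -6.83*(-5.12)^i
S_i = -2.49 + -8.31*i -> [-2.49, -10.8, -19.11, -27.42, -35.73]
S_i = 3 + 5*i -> [3, 8, 13, 18, 23]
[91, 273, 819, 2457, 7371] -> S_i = 91*3^i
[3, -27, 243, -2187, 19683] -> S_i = 3*-9^i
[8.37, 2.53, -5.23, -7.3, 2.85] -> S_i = Random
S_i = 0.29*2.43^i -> [0.29, 0.7, 1.71, 4.16, 10.11]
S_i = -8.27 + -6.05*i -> [-8.27, -14.32, -20.37, -26.42, -32.47]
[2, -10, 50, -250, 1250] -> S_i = 2*-5^i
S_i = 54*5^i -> [54, 270, 1350, 6750, 33750]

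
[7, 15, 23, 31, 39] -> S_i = 7 + 8*i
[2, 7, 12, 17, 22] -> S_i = 2 + 5*i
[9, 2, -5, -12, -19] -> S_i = 9 + -7*i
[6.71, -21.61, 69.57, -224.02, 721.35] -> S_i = 6.71*(-3.22)^i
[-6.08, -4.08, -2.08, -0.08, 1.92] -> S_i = -6.08 + 2.00*i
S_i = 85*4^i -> [85, 340, 1360, 5440, 21760]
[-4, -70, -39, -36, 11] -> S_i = Random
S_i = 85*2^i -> [85, 170, 340, 680, 1360]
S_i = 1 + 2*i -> [1, 3, 5, 7, 9]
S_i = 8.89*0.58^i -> [8.89, 5.16, 2.99, 1.73, 1.01]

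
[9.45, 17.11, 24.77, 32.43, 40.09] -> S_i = 9.45 + 7.66*i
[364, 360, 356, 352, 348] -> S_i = 364 + -4*i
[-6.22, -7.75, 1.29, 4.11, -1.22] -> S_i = Random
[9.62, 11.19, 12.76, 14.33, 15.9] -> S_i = 9.62 + 1.57*i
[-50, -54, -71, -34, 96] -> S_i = Random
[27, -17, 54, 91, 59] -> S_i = Random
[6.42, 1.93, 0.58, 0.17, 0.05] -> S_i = 6.42*0.30^i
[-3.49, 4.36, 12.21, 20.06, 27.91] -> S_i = -3.49 + 7.85*i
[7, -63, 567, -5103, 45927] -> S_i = 7*-9^i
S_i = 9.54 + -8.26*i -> [9.54, 1.28, -6.98, -15.24, -23.5]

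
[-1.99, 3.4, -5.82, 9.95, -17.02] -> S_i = -1.99*(-1.71)^i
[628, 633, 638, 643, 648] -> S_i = 628 + 5*i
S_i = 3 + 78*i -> [3, 81, 159, 237, 315]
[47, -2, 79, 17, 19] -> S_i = Random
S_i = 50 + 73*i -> [50, 123, 196, 269, 342]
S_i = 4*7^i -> [4, 28, 196, 1372, 9604]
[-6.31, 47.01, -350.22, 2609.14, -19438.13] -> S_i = -6.31*(-7.45)^i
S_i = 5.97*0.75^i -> [5.97, 4.48, 3.36, 2.52, 1.89]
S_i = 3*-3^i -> [3, -9, 27, -81, 243]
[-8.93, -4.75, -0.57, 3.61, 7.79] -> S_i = -8.93 + 4.18*i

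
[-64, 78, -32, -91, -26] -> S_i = Random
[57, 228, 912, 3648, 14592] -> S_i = 57*4^i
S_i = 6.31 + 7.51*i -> [6.31, 13.82, 21.33, 28.84, 36.35]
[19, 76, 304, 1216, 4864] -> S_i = 19*4^i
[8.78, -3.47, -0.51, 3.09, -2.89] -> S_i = Random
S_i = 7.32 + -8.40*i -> [7.32, -1.08, -9.48, -17.88, -26.28]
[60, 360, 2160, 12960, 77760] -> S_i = 60*6^i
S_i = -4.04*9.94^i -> [-4.04, -40.16, -399.17, -3967.72, -39439.09]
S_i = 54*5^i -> [54, 270, 1350, 6750, 33750]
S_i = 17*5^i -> [17, 85, 425, 2125, 10625]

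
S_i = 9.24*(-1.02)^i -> [9.24, -9.42, 9.61, -9.81, 10.0]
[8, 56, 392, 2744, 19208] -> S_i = 8*7^i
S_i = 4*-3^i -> [4, -12, 36, -108, 324]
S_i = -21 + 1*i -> [-21, -20, -19, -18, -17]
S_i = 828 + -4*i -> [828, 824, 820, 816, 812]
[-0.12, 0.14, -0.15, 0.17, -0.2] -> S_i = -0.12*(-1.13)^i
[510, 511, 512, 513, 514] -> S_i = 510 + 1*i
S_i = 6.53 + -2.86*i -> [6.53, 3.67, 0.81, -2.05, -4.91]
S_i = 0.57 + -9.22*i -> [0.57, -8.65, -17.87, -27.09, -36.31]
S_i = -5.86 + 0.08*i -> [-5.86, -5.78, -5.7, -5.62, -5.54]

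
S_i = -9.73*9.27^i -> [-9.73, -90.2, -836.13, -7750.9, -71850.83]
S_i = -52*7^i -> [-52, -364, -2548, -17836, -124852]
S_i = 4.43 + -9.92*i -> [4.43, -5.49, -15.41, -25.33, -35.25]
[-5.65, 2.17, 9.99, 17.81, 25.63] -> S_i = -5.65 + 7.82*i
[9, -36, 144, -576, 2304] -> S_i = 9*-4^i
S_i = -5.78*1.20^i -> [-5.78, -6.94, -8.32, -9.99, -11.99]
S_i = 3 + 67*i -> [3, 70, 137, 204, 271]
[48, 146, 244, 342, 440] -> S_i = 48 + 98*i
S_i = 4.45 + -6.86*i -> [4.45, -2.41, -9.27, -16.13, -22.99]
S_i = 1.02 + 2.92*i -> [1.02, 3.94, 6.86, 9.78, 12.7]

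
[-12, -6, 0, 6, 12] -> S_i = -12 + 6*i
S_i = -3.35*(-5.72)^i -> [-3.35, 19.16, -109.61, 626.95, -3586.15]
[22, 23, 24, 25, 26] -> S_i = 22 + 1*i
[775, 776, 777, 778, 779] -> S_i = 775 + 1*i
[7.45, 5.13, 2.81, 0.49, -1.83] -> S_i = 7.45 + -2.32*i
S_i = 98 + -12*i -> [98, 86, 74, 62, 50]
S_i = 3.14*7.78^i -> [3.14, 24.43, 190.06, 1478.66, 11503.98]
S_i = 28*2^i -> [28, 56, 112, 224, 448]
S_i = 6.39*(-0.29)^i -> [6.39, -1.85, 0.54, -0.16, 0.05]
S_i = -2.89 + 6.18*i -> [-2.89, 3.29, 9.47, 15.65, 21.83]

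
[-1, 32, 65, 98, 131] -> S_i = -1 + 33*i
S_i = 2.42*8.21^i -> [2.42, 19.87, 163.12, 1339.2, 10994.82]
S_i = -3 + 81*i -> [-3, 78, 159, 240, 321]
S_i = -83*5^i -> [-83, -415, -2075, -10375, -51875]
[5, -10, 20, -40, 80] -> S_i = 5*-2^i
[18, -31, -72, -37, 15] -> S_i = Random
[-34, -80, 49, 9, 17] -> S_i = Random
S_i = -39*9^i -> [-39, -351, -3159, -28431, -255879]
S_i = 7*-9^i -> [7, -63, 567, -5103, 45927]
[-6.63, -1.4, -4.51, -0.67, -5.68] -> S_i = Random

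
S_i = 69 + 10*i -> [69, 79, 89, 99, 109]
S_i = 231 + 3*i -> [231, 234, 237, 240, 243]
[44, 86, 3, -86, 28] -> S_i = Random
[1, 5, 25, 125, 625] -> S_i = 1*5^i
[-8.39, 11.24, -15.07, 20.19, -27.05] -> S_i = -8.39*(-1.34)^i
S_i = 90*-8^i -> [90, -720, 5760, -46080, 368640]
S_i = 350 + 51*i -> [350, 401, 452, 503, 554]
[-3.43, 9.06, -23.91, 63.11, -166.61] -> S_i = -3.43*(-2.64)^i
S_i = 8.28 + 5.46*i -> [8.28, 13.74, 19.2, 24.66, 30.12]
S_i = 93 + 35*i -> [93, 128, 163, 198, 233]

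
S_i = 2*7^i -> [2, 14, 98, 686, 4802]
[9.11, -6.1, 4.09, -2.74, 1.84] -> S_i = 9.11*(-0.67)^i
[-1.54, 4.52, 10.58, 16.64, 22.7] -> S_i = -1.54 + 6.06*i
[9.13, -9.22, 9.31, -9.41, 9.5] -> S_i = 9.13*(-1.01)^i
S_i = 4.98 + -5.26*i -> [4.98, -0.28, -5.54, -10.8, -16.06]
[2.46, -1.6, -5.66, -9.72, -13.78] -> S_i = 2.46 + -4.06*i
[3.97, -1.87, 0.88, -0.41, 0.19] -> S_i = 3.97*(-0.47)^i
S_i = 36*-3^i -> [36, -108, 324, -972, 2916]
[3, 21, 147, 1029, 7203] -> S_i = 3*7^i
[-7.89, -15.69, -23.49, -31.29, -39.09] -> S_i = -7.89 + -7.80*i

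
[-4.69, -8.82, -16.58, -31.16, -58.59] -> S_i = -4.69*1.88^i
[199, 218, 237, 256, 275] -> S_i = 199 + 19*i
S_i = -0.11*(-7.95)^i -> [-0.11, 0.87, -6.95, 55.27, -439.4]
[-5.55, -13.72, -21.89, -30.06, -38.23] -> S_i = -5.55 + -8.17*i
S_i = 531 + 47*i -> [531, 578, 625, 672, 719]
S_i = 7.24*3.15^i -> [7.24, 22.81, 71.84, 226.29, 712.82]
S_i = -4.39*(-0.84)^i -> [-4.39, 3.69, -3.1, 2.6, -2.19]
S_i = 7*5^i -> [7, 35, 175, 875, 4375]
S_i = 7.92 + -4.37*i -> [7.92, 3.55, -0.82, -5.19, -9.56]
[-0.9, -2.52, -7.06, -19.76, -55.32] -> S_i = -0.90*2.80^i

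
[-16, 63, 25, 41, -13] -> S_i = Random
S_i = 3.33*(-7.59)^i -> [3.33, -25.27, 191.83, -1456.03, 11051.25]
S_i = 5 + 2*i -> [5, 7, 9, 11, 13]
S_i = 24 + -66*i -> [24, -42, -108, -174, -240]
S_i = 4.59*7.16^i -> [4.59, 32.86, 235.31, 1684.81, 12063.26]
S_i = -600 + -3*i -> [-600, -603, -606, -609, -612]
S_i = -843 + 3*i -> [-843, -840, -837, -834, -831]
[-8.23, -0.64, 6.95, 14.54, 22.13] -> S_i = -8.23 + 7.59*i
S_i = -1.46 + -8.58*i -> [-1.46, -10.04, -18.62, -27.2, -35.78]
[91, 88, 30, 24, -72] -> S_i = Random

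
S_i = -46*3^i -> [-46, -138, -414, -1242, -3726]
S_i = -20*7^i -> [-20, -140, -980, -6860, -48020]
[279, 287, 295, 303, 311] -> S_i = 279 + 8*i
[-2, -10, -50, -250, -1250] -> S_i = -2*5^i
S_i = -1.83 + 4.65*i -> [-1.83, 2.82, 7.47, 12.12, 16.77]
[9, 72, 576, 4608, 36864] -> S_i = 9*8^i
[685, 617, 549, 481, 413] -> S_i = 685 + -68*i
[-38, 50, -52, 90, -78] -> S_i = Random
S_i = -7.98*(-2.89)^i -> [-7.98, 23.06, -66.65, 192.62, -556.67]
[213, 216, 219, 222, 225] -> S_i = 213 + 3*i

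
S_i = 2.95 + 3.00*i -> [2.95, 5.95, 8.95, 11.95, 14.95]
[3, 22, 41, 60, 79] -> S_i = 3 + 19*i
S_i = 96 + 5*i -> [96, 101, 106, 111, 116]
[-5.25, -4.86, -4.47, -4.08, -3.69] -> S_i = -5.25 + 0.39*i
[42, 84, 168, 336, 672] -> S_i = 42*2^i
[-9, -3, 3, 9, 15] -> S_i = -9 + 6*i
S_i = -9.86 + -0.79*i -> [-9.86, -10.65, -11.44, -12.23, -13.02]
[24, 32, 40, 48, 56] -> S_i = 24 + 8*i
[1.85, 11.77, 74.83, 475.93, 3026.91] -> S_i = 1.85*6.36^i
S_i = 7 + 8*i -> [7, 15, 23, 31, 39]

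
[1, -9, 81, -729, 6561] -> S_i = 1*-9^i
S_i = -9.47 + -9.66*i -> [-9.47, -19.13, -28.79, -38.45, -48.11]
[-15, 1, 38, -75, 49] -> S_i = Random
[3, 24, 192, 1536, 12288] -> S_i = 3*8^i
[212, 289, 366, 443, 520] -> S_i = 212 + 77*i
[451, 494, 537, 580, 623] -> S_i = 451 + 43*i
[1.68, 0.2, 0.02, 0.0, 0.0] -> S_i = 1.68*0.12^i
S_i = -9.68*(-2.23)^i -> [-9.68, 21.59, -48.14, 107.35, -239.38]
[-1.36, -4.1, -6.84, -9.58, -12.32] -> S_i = -1.36 + -2.74*i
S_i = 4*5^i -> [4, 20, 100, 500, 2500]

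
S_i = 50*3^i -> [50, 150, 450, 1350, 4050]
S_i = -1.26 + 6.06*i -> [-1.26, 4.8, 10.86, 16.92, 22.98]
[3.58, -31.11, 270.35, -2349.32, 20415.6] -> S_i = 3.58*(-8.69)^i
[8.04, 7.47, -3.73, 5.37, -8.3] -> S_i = Random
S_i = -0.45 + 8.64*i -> [-0.45, 8.19, 16.83, 25.47, 34.11]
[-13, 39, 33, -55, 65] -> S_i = Random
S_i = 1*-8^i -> [1, -8, 64, -512, 4096]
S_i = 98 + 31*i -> [98, 129, 160, 191, 222]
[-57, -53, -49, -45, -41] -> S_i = -57 + 4*i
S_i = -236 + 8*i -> [-236, -228, -220, -212, -204]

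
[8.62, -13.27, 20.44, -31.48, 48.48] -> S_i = 8.62*(-1.54)^i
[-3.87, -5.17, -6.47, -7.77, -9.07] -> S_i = -3.87 + -1.30*i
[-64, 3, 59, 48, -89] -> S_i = Random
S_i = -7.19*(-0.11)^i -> [-7.19, 0.79, -0.09, 0.01, -0.0]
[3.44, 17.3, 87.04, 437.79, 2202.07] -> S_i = 3.44*5.03^i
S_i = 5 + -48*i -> [5, -43, -91, -139, -187]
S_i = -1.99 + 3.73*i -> [-1.99, 1.74, 5.47, 9.2, 12.93]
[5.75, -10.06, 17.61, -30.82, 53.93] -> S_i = 5.75*(-1.75)^i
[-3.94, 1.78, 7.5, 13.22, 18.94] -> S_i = -3.94 + 5.72*i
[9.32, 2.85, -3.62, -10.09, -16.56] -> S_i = 9.32 + -6.47*i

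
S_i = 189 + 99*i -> [189, 288, 387, 486, 585]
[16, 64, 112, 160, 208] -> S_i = 16 + 48*i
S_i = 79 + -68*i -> [79, 11, -57, -125, -193]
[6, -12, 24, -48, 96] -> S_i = 6*-2^i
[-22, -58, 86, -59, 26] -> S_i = Random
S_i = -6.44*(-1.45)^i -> [-6.44, 9.34, -13.54, 19.63, -28.47]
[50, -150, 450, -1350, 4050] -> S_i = 50*-3^i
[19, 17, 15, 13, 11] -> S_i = 19 + -2*i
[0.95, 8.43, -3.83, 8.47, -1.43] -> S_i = Random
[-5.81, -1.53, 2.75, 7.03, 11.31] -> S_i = -5.81 + 4.28*i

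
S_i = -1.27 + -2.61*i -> [-1.27, -3.88, -6.49, -9.1, -11.71]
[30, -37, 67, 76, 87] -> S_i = Random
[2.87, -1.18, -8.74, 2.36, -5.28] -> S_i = Random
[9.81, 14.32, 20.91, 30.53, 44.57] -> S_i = 9.81*1.46^i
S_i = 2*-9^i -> [2, -18, 162, -1458, 13122]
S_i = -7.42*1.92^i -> [-7.42, -14.25, -27.35, -52.52, -100.83]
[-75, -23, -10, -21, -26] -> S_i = Random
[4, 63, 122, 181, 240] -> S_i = 4 + 59*i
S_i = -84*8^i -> [-84, -672, -5376, -43008, -344064]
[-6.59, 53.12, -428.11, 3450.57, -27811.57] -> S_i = -6.59*(-8.06)^i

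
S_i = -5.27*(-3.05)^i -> [-5.27, 16.07, -49.02, 149.52, -456.05]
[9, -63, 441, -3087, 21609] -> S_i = 9*-7^i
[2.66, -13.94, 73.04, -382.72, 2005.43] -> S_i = 2.66*(-5.24)^i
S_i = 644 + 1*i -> [644, 645, 646, 647, 648]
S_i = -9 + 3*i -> [-9, -6, -3, 0, 3]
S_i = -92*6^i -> [-92, -552, -3312, -19872, -119232]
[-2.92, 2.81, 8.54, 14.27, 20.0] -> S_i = -2.92 + 5.73*i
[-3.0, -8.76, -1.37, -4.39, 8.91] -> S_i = Random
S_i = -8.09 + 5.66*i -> [-8.09, -2.43, 3.23, 8.89, 14.55]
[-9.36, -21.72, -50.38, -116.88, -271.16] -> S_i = -9.36*2.32^i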